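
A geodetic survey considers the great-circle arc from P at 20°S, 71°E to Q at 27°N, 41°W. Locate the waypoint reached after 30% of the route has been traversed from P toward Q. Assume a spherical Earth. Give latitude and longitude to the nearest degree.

≈ 5°S, 38°E

Write both endpoints as unit vectors p₁, p₂ with components (cos φ cos λ, cos φ sin λ, sin φ).
The central angle between the endpoints is δ = arccos(p₁·p₂) ≈ 2.059 rad (118.0°).
Interpolate at f = 0.30 with slerp weights a = sin((1−f)δ)/sin δ ≈ 1.123, b = sin(fδ)/sin δ ≈ 0.656.
p = a·p₁ + b·p₂ ≈ (0.784, 0.614, -0.086); φ = arcsin(p_z) ≈ -4.95°, λ = atan2(p_y, p_x) ≈ 38.06°.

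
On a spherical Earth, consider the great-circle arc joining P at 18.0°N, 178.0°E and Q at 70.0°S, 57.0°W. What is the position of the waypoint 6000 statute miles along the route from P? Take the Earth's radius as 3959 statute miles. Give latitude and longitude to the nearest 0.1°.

≈ 62.0°S, 139.3°W

Write both endpoints as unit vectors p₁, p₂ with components (cos φ cos λ, cos φ sin λ, sin φ).
The central angle between the endpoints is δ = arccos(p₁·p₂) ≈ 2.068 rad (118.5°). The total great-circle distance is δ·R ≈ 2.068 × 3959 ≈ 8187 mi, so the target fraction is f = 6000/8187 ≈ 0.733.
Interpolate at f ≈ 0.733 with slerp weights a = sin((1−f)δ)/sin δ ≈ 0.597, b = sin(fδ)/sin δ ≈ 1.136.
p = a·p₁ + b·p₂ ≈ (-0.356, -0.306, -0.883); φ = arcsin(p_z) ≈ -62.01°, λ = atan2(p_y, p_x) ≈ -139.31°.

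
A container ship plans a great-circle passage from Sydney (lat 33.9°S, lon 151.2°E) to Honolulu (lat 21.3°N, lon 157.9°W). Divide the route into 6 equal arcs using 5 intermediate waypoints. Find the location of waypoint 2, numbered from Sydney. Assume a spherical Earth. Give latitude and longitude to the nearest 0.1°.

≈ lat 16.4°S, lon 170.2°E

From cos δ = sin φ₁ sin φ₂ + cos φ₁ cos φ₂ cos Δλ, the central angle is δ ≈ 1.282 rad (73.4°).
Interpolate at f = 2/6 with slerp weights a = sin((1−f)δ)/sin δ ≈ 0.787, b = sin(fδ)/sin δ ≈ 0.432.
p = a·p₁ + b·p₂ ≈ (-0.945, 0.163, -0.282); φ = arcsin(p_z) ≈ -16.37°, λ = atan2(p_y, p_x) ≈ 170.21°.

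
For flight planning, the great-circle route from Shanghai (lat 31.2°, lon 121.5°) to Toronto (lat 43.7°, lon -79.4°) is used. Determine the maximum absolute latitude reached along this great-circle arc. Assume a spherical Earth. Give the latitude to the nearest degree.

≈ 77°

The great circle lies in the plane with unit normal n̂ = (p₁ × p₂)/|p₁ × p₂|.
Here n̂_z ≈ +0.226; the vertex latitude is φ_max = arccos|n̂_z| ≈ 76.9°.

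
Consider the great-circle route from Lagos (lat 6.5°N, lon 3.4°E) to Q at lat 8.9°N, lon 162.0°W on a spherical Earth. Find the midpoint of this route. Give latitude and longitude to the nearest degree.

≈ lat 47°N, lon 78°W

From cos δ = sin φ₁ sin φ₂ + cos φ₁ cos φ₂ cos Δλ, the central angle is δ ≈ 2.772 rad (158.8°).
Interpolate at f = 1/2 with slerp weights a = sin((1−f)δ)/sin δ ≈ 2.720, b = sin(fδ)/sin δ ≈ 2.720.
p = a·p₁ + b·p₂ ≈ (0.142, -0.670, 0.729); φ = arcsin(p_z) ≈ 46.77°, λ = atan2(p_y, p_x) ≈ -78.03°.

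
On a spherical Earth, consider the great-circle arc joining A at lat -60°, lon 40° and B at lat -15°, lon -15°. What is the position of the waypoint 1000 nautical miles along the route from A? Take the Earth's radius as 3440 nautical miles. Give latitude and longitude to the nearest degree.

≈ lat -51°, lon 16°

Write both endpoints as unit vectors p₁, p₂ with components (cos φ cos λ, cos φ sin λ, sin φ).
The central angle between the endpoints is δ = arccos(p₁·p₂) ≈ 1.046 rad (59.9°). The total great-circle distance is δ·R ≈ 1.046 × 3440 ≈ 3598 nmi, so the target fraction is f = 1000/3598 ≈ 0.278.
Interpolate at f ≈ 0.278 with slerp weights a = sin((1−f)δ)/sin δ ≈ 0.792, b = sin(fδ)/sin δ ≈ 0.331.
p = a·p₁ + b·p₂ ≈ (0.612, 0.172, -0.772); φ = arcsin(p_z) ≈ -50.50°, λ = atan2(p_y, p_x) ≈ 15.67°.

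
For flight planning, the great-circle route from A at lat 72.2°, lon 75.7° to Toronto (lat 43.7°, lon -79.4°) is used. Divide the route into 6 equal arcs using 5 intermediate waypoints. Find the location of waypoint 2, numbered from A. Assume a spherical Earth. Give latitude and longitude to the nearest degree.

≈ lat 83°, lon -30°

Convert each endpoint to a unit vector on the sphere (x = cos φ cos λ, y = cos φ sin λ, z = sin φ).
The central angle between the endpoints is δ = arccos(p₁·p₂) ≈ 1.096 rad (62.8°).
Interpolate at f = 2/6 with slerp weights a = sin((1−f)δ)/sin δ ≈ 0.750, b = sin(fδ)/sin δ ≈ 0.402.
p = a·p₁ + b·p₂ ≈ (0.110, -0.063, 0.992); φ = arcsin(p_z) ≈ 82.71°, λ = atan2(p_y, p_x) ≈ -29.85°.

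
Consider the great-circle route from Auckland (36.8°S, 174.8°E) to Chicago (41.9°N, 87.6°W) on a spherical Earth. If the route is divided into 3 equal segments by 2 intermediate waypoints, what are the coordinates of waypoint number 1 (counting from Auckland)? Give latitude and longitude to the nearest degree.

≈ 11°S, 152°W

Write both endpoints as unit vectors p₁, p₂ with components (cos φ cos λ, cos φ sin λ, sin φ).
The central angle between the endpoints is δ = arccos(p₁·p₂) ≈ 2.070 rad (118.6°).
Interpolate at f = 1/3 with slerp weights a = sin((1−f)δ)/sin δ ≈ 1.118, b = sin(fδ)/sin δ ≈ 0.725.
p = a·p₁ + b·p₂ ≈ (-0.869, -0.458, -0.186); φ = arcsin(p_z) ≈ -10.70°, λ = atan2(p_y, p_x) ≈ -152.21°.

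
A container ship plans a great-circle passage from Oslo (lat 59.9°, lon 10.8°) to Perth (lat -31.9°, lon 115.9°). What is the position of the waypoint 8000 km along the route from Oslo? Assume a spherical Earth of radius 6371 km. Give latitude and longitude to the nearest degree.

Convert each endpoint to a unit vector on the sphere (x = cos φ cos λ, y = cos φ sin λ, z = sin φ).
The central angle between the endpoints is δ = arccos(p₁·p₂) ≈ 2.175 rad (124.6°). The total great-circle distance is δ·R ≈ 2.175 × 6371 ≈ 13857 km, so the target fraction is f = 8000/13857 ≈ 0.577.
Interpolate at f ≈ 0.577 with slerp weights a = sin((1−f)δ)/sin δ ≈ 0.966, b = sin(fδ)/sin δ ≈ 1.155.
p = a·p₁ + b·p₂ ≈ (0.048, 0.973, 0.225); φ = arcsin(p_z) ≈ 13.03°, λ = atan2(p_y, p_x) ≈ 87.20°.

≈ lat 13°, lon 87°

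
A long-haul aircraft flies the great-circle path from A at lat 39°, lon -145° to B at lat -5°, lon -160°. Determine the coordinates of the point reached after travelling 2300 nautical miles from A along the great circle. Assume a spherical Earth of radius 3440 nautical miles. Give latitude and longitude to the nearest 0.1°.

Convert each endpoint to a unit vector on the sphere (x = cos φ cos λ, y = cos φ sin λ, z = sin φ).
The central angle between the endpoints is δ = arccos(p₁·p₂) ≈ 0.805 rad (46.1°). The total great-circle distance is δ·R ≈ 0.805 × 3440 ≈ 2770 nmi, so the target fraction is f = 2300/2770 ≈ 0.830.
Interpolate at f ≈ 0.830 with slerp weights a = sin((1−f)δ)/sin δ ≈ 0.189, b = sin(fδ)/sin δ ≈ 0.860.
p = a·p₁ + b·p₂ ≈ (-0.925, -0.377, 0.044); φ = arcsin(p_z) ≈ 2.52°, λ = atan2(p_y, p_x) ≈ -157.82°.

≈ lat 2.5°, lon -157.8°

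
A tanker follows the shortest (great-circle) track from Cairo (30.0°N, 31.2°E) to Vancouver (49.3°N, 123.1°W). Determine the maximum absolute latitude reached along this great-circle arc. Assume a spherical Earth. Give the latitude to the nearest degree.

≈ 76°N

The great circle lies in the plane with unit normal n̂ = (p₁ × p₂)/|p₁ × p₂|.
Here n̂_z ≈ -0.247; the vertex latitude is φ_max = arccos|n̂_z| ≈ 75.7°.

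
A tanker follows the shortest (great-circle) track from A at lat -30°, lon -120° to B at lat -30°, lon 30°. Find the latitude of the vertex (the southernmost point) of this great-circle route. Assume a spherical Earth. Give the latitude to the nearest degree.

The great circle lies in the plane with unit normal n̂ = (p₁ × p₂)/|p₁ × p₂|.
Here n̂_z ≈ +0.409; the vertex latitude is φ_max = arccos|n̂_z| ≈ 65.9°.

≈ -66°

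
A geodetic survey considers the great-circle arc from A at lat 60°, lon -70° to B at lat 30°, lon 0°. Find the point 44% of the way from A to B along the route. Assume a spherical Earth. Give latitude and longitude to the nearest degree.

≈ lat 52°, lon -29°

Convert each endpoint to a unit vector on the sphere (x = cos φ cos λ, y = cos φ sin λ, z = sin φ).
The central angle between the endpoints is δ = arccos(p₁·p₂) ≈ 0.951 rad (54.5°).
Interpolate at f = 0.44 with slerp weights a = sin((1−f)δ)/sin δ ≈ 0.624, b = sin(fδ)/sin δ ≈ 0.499.
p = a·p₁ + b·p₂ ≈ (0.539, -0.293, 0.790); φ = arcsin(p_z) ≈ 52.16°, λ = atan2(p_y, p_x) ≈ -28.54°.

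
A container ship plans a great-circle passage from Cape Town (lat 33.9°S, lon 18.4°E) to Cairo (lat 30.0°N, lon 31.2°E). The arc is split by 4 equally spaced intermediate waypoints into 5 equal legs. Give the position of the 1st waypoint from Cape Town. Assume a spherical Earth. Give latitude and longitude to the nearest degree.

Convert each endpoint to a unit vector on the sphere (x = cos φ cos λ, y = cos φ sin λ, z = sin φ).
The central angle between the endpoints is δ = arccos(p₁·p₂) ≈ 1.135 rad (65.0°).
Interpolate at f = 1/5 with slerp weights a = sin((1−f)δ)/sin δ ≈ 0.870, b = sin(fδ)/sin δ ≈ 0.248.
p = a·p₁ + b·p₂ ≈ (0.869, 0.339, -0.361); φ = arcsin(p_z) ≈ -21.15°, λ = atan2(p_y, p_x) ≈ 21.33°.

≈ lat 21°S, lon 21°E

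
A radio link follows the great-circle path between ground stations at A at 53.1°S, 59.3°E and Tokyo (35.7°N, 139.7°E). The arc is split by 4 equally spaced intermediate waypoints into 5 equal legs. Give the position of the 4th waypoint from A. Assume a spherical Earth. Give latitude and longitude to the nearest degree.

≈ 17°N, 125°E

Write both endpoints as unit vectors p₁, p₂ with components (cos φ cos λ, cos φ sin λ, sin φ).
The central angle between the endpoints is δ = arccos(p₁·p₂) ≈ 1.966 rad (112.7°).
Interpolate at f = 4/5 with slerp weights a = sin((1−f)δ)/sin δ ≈ 0.415, b = sin(fδ)/sin δ ≈ 1.084.
p = a·p₁ + b·p₂ ≈ (-0.544, 0.784, 0.300); φ = arcsin(p_z) ≈ 17.47°, λ = atan2(p_y, p_x) ≈ 124.76°.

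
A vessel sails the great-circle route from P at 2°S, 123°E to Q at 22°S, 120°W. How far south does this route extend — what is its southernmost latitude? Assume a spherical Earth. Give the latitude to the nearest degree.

The great circle lies in the plane with unit normal n̂ = (p₁ × p₂)/|p₁ × p₂|.
Here n̂_z ≈ +0.904; the vertex latitude is φ_max = arccos|n̂_z| ≈ 25.3°.
Check via Clairaut: cos φ_max = |cos φ₁| · sin C = cos(2.0°)·sin(115.2°) ≈ 0.904, again giving ≈ 25.3°.

≈ 25°S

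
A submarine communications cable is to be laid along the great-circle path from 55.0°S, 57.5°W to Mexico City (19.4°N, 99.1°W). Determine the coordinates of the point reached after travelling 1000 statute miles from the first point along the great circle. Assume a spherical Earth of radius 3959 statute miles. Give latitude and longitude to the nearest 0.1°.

Convert each endpoint to a unit vector on the sphere (x = cos φ cos λ, y = cos φ sin λ, z = sin φ).
The central angle between the endpoints is δ = arccos(p₁·p₂) ≈ 1.438 rad (82.4°). The total great-circle distance is δ·R ≈ 1.438 × 3959 ≈ 5693 mi, so the target fraction is f = 1000/5693 ≈ 0.176.
Interpolate at f ≈ 0.176 with slerp weights a = sin((1−f)δ)/sin δ ≈ 0.935, b = sin(fδ)/sin δ ≈ 0.252.
p = a·p₁ + b·p₂ ≈ (0.250, -0.687, -0.682); φ = arcsin(p_z) ≈ -43.00°, λ = atan2(p_y, p_x) ≈ -69.97°.

≈ 43.0°S, 70.0°W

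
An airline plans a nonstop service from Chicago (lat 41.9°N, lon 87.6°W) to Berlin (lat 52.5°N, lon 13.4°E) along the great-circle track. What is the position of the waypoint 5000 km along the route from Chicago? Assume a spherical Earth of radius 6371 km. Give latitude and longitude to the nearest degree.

The haversine formula gives a central angle δ ≈ 1.111 rad (63.7°) between the endpoints. The total great-circle distance is δ·R ≈ 1.111 × 6371 ≈ 7081 km, so the target fraction is f = 5000/7081 ≈ 0.706.
Interpolate at f ≈ 0.706 with slerp weights a = sin((1−f)δ)/sin δ ≈ 0.358, b = sin(fδ)/sin δ ≈ 0.788.
p = a·p₁ + b·p₂ ≈ (0.478, -0.155, 0.865); φ = arcsin(p_z) ≈ 59.83°, λ = atan2(p_y, p_x) ≈ -17.96°.

≈ lat 60°N, lon 18°W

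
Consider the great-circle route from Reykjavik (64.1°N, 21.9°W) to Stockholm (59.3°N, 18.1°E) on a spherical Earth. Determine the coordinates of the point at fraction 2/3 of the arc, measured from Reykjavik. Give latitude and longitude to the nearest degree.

≈ 62°N, 6°E

Convert each endpoint to a unit vector on the sphere (x = cos φ cos λ, y = cos φ sin λ, z = sin φ).
The central angle between the endpoints is δ = arccos(p₁·p₂) ≈ 0.335 rad (19.2°).
Interpolate at f = 2/3 with slerp weights a = sin((1−f)δ)/sin δ ≈ 0.339, b = sin(fδ)/sin δ ≈ 0.674.
p = a·p₁ + b·p₂ ≈ (0.464, 0.052, 0.884); φ = arcsin(p_z) ≈ 62.15°, λ = atan2(p_y, p_x) ≈ 6.35°.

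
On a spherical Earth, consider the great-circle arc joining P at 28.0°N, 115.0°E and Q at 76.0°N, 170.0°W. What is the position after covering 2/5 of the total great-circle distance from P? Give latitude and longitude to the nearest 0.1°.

≈ 50.5°N, 124.9°E

From cos δ = sin φ₁ sin φ₂ + cos φ₁ cos φ₂ cos Δλ, the central angle is δ ≈ 1.035 rad (59.3°).
Interpolate at f = 2/5 with slerp weights a = sin((1−f)δ)/sin δ ≈ 0.677, b = sin(fδ)/sin δ ≈ 0.468.
p = a·p₁ + b·p₂ ≈ (-0.364, 0.522, 0.772); φ = arcsin(p_z) ≈ 50.49°, λ = atan2(p_y, p_x) ≈ 124.89°.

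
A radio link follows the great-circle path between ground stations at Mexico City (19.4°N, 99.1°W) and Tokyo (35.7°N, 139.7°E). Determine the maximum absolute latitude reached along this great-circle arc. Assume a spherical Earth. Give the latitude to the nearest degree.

≈ 48°N

The great circle lies in the plane with unit normal n̂ = (p₁ × p₂)/|p₁ × p₂|.
Here n̂_z ≈ -0.669; the vertex latitude is φ_max = arccos|n̂_z| ≈ 48.0°.
Check via Clairaut: cos φ_max = |cos φ₁| · sin C = cos(19.4°)·sin(45.2°) ≈ 0.669, again giving ≈ 48.0°.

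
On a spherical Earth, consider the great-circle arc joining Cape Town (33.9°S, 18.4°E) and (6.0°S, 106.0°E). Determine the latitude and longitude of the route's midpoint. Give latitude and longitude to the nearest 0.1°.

≈ (26.6°S, 67.1°E)

Convert each endpoint to a unit vector on the sphere (x = cos φ cos λ, y = cos φ sin λ, z = sin φ).
The central angle between the endpoints is δ = arccos(p₁·p₂) ≈ 1.478 rad (84.7°).
Interpolate at f = 1/2 with slerp weights a = sin((1−f)δ)/sin δ ≈ 0.676, b = sin(fδ)/sin δ ≈ 0.676.
p = a·p₁ + b·p₂ ≈ (0.347, 0.824, -0.448); φ = arcsin(p_z) ≈ -26.61°, λ = atan2(p_y, p_x) ≈ 67.14°.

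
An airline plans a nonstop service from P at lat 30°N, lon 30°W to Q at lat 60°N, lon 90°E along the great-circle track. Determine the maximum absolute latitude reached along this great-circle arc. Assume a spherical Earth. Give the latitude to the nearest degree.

≈ 67°N

The great circle lies in the plane with unit normal n̂ = (p₁ × p₂)/|p₁ × p₂|.
Here n̂_z ≈ +0.384; the vertex latitude is φ_max = arccos|n̂_z| ≈ 67.4°.
Check via Clairaut: cos φ_max = |cos φ₁| · sin C = cos(30.0°)·sin(26.3°) ≈ 0.384, again giving ≈ 67.4°.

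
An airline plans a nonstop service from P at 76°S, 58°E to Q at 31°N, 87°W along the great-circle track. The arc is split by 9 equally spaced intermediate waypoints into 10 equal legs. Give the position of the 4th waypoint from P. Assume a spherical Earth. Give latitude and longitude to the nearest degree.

The haversine formula gives a central angle δ ≈ 2.304 rad (132.0°) between the endpoints.
Interpolate at f = 4/10 with slerp weights a = sin((1−f)δ)/sin δ ≈ 1.323, b = sin(fδ)/sin δ ≈ 1.073.
p = a·p₁ + b·p₂ ≈ (0.218, -0.647, -0.731); φ = arcsin(p_z) ≈ -46.96°, λ = atan2(p_y, p_x) ≈ -71.40°.

≈ 47°S, 71°W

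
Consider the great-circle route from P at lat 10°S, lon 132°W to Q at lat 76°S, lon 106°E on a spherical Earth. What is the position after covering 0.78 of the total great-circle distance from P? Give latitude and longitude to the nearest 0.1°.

≈ lat 73.7°S, lon 174.8°W

Convert each endpoint to a unit vector on the sphere (x = cos φ cos λ, y = cos φ sin λ, z = sin φ).
The central angle between the endpoints is δ = arccos(p₁·p₂) ≈ 1.529 rad (87.6°).
Interpolate at f = 0.78 with slerp weights a = sin((1−f)δ)/sin δ ≈ 0.330, b = sin(fδ)/sin δ ≈ 0.930.
p = a·p₁ + b·p₂ ≈ (-0.280, -0.025, -0.960); φ = arcsin(p_z) ≈ -73.69°, λ = atan2(p_y, p_x) ≈ -174.80°.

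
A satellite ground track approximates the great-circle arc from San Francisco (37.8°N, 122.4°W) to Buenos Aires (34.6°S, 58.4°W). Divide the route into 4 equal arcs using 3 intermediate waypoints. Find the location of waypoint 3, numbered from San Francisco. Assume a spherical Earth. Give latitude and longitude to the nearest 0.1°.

Convert each endpoint to a unit vector on the sphere (x = cos φ cos λ, y = cos φ sin λ, z = sin φ).
The central angle between the endpoints is δ = arccos(p₁·p₂) ≈ 1.634 rad (93.6°).
Interpolate at f = 3/4 with slerp weights a = sin((1−f)δ)/sin δ ≈ 0.398, b = sin(fδ)/sin δ ≈ 0.943.
p = a·p₁ + b·p₂ ≈ (0.238, -0.926, -0.291); φ = arcsin(p_z) ≈ -16.94°, λ = atan2(p_y, p_x) ≈ -75.58°.

≈ 16.9°S, 75.6°W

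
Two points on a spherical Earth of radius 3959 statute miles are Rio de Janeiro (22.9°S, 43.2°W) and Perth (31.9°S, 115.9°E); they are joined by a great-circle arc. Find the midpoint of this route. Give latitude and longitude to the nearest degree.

From cos δ = sin φ₁ sin φ₂ + cos φ₁ cos φ₂ cos Δλ, the central angle is δ ≈ 2.123 rad (121.7°).
Interpolate at f = 1/2 with slerp weights a = sin((1−f)δ)/sin δ ≈ 1.026, b = sin(fδ)/sin δ ≈ 1.026.
p = a·p₁ + b·p₂ ≈ (0.308, 0.137, -0.941); φ = arcsin(p_z) ≈ -70.28°, λ = atan2(p_y, p_x) ≈ 23.88°.

≈ (70°S, 24°E)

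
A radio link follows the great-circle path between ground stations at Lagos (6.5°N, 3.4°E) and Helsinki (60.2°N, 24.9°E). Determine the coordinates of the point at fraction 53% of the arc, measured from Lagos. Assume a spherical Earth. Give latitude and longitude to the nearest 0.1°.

≈ (35.4°N, 11.1°E)

Write both endpoints as unit vectors p₁, p₂ with components (cos φ cos λ, cos φ sin λ, sin φ).
The central angle between the endpoints is δ = arccos(p₁·p₂) ≈ 0.979 rad (56.1°).
Interpolate at f = 0.53 with slerp weights a = sin((1−f)δ)/sin δ ≈ 0.535, b = sin(fδ)/sin δ ≈ 0.598.
p = a·p₁ + b·p₂ ≈ (0.800, 0.157, 0.579); φ = arcsin(p_z) ≈ 35.39°, λ = atan2(p_y, p_x) ≈ 11.07°.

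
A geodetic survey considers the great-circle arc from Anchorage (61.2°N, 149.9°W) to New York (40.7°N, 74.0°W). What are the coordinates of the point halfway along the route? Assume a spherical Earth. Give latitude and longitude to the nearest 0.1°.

≈ 57.0°N, 102.1°W

From cos δ = sin φ₁ sin φ₂ + cos φ₁ cos φ₂ cos Δλ, the central angle is δ ≈ 0.849 rad (48.7°).
Interpolate at f = 1/2 with slerp weights a = sin((1−f)δ)/sin δ ≈ 0.549, b = sin(fδ)/sin δ ≈ 0.549.
p = a·p₁ + b·p₂ ≈ (-0.114, -0.532, 0.839); φ = arcsin(p_z) ≈ 57.00°, λ = atan2(p_y, p_x) ≈ -102.09°.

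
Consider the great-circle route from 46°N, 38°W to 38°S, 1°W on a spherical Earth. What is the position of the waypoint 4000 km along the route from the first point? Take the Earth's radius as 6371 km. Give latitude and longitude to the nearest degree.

Convert each endpoint to a unit vector on the sphere (x = cos φ cos λ, y = cos φ sin λ, z = sin φ).
The central angle between the endpoints is δ = arccos(p₁·p₂) ≈ 1.576 rad (90.3°). The total great-circle distance is δ·R ≈ 1.576 × 6371 ≈ 10044 km, so the target fraction is f = 4000/10044 ≈ 0.398.
Interpolate at f ≈ 0.398 with slerp weights a = sin((1−f)δ)/sin δ ≈ 0.813, b = sin(fδ)/sin δ ≈ 0.587.
p = a·p₁ + b·p₂ ≈ (0.908, -0.356, 0.223); φ = arcsin(p_z) ≈ 12.88°, λ = atan2(p_y, p_x) ≈ -21.40°.

≈ 13°N, 21°W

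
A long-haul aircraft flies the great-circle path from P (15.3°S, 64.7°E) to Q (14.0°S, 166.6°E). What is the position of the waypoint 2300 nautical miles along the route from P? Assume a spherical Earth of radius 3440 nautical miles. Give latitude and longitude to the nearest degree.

Write both endpoints as unit vectors p₁, p₂ with components (cos φ cos λ, cos φ sin λ, sin φ).
The central angle between the endpoints is δ = arccos(p₁·p₂) ≈ 1.700 rad (97.4°). The total great-circle distance is δ·R ≈ 1.700 × 3440 ≈ 5849 nmi, so the target fraction is f = 2300/5849 ≈ 0.393.
Interpolate at f ≈ 0.393 with slerp weights a = sin((1−f)δ)/sin δ ≈ 0.865, b = sin(fδ)/sin δ ≈ 0.625.
p = a·p₁ + b·p₂ ≈ (-0.233, 0.895, -0.380); φ = arcsin(p_z) ≈ -22.31°, λ = atan2(p_y, p_x) ≈ 104.61°.

≈ (22°S, 105°E)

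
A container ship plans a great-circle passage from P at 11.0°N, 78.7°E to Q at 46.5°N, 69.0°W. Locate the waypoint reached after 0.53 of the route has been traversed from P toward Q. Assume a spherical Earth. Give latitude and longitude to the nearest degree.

≈ 61°N, 30°E

Write both endpoints as unit vectors p₁, p₂ with components (cos φ cos λ, cos φ sin λ, sin φ).
The central angle between the endpoints is δ = arccos(p₁·p₂) ≈ 2.018 rad (115.6°).
Interpolate at f = 0.53 with slerp weights a = sin((1−f)δ)/sin δ ≈ 0.901, b = sin(fδ)/sin δ ≈ 0.973.
p = a·p₁ + b·p₂ ≈ (0.413, 0.242, 0.878); φ = arcsin(p_z) ≈ 61.36°, λ = atan2(p_y, p_x) ≈ 30.39°.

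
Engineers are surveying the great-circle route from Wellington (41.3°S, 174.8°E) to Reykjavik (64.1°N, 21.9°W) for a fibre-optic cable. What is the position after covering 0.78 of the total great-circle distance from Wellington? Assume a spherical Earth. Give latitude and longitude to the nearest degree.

≈ 73°N, 126°W

The haversine formula gives a central angle δ ≈ 2.709 rad (155.2°) between the endpoints.
Interpolate at f = 0.78 with slerp weights a = sin((1−f)δ)/sin δ ≈ 1.340, b = sin(fδ)/sin δ ≈ 2.044.
p = a·p₁ + b·p₂ ≈ (-0.174, -0.242, 0.955); φ = arcsin(p_z) ≈ 72.67°, λ = atan2(p_y, p_x) ≈ -125.74°.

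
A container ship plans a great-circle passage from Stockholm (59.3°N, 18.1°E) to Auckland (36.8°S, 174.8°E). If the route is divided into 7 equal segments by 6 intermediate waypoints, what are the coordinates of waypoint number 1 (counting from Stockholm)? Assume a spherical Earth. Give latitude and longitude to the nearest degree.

≈ 69°N, 65°E

Write both endpoints as unit vectors p₁, p₂ with components (cos φ cos λ, cos φ sin λ, sin φ).
The central angle between the endpoints is δ = arccos(p₁·p₂) ≈ 2.669 rad (152.9°).
Interpolate at f = 1/7 with slerp weights a = sin((1−f)δ)/sin δ ≈ 1.657, b = sin(fδ)/sin δ ≈ 0.818.
p = a·p₁ + b·p₂ ≈ (0.152, 0.322, 0.934); φ = arcsin(p_z) ≈ 69.14°, λ = atan2(p_y, p_x) ≈ 64.80°.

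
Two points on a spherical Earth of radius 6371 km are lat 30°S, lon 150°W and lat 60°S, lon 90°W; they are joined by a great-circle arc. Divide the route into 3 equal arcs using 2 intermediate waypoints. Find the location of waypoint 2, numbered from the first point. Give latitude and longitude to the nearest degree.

≈ lat 54°S, lon 118°W

The haversine formula gives a central angle δ ≈ 0.864 rad (49.5°) between the endpoints.
Interpolate at f = 2/3 with slerp weights a = sin((1−f)δ)/sin δ ≈ 0.373, b = sin(fδ)/sin δ ≈ 0.716.
p = a·p₁ + b·p₂ ≈ (-0.280, -0.520, -0.807); φ = arcsin(p_z) ≈ -53.81°, λ = atan2(p_y, p_x) ≈ -118.32°.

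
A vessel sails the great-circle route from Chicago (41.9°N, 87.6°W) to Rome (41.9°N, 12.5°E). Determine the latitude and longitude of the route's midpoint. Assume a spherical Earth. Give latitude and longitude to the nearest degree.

≈ (54°N, 38°W)

Convert each endpoint to a unit vector on the sphere (x = cos φ cos λ, y = cos φ sin λ, z = sin φ).
The central angle between the endpoints is δ = arccos(p₁·p₂) ≈ 1.214 rad (69.6°).
Interpolate at f = 1/2 with slerp weights a = sin((1−f)δ)/sin δ ≈ 0.609, b = sin(fδ)/sin δ ≈ 0.609.
p = a·p₁ + b·p₂ ≈ (0.461, -0.355, 0.813); φ = arcsin(p_z) ≈ 54.41°, λ = atan2(p_y, p_x) ≈ -37.55°.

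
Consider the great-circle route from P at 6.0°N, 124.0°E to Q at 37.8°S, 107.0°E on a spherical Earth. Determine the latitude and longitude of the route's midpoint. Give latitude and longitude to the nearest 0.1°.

≈ 16.1°S, 116.5°E

Write both endpoints as unit vectors p₁, p₂ with components (cos φ cos λ, cos φ sin λ, sin φ).
The central angle between the endpoints is δ = arccos(p₁·p₂) ≈ 0.813 rad (46.6°).
Interpolate at f = 1/2 with slerp weights a = sin((1−f)δ)/sin δ ≈ 0.544, b = sin(fδ)/sin δ ≈ 0.544.
p = a·p₁ + b·p₂ ≈ (-0.428, 0.860, -0.277); φ = arcsin(p_z) ≈ -16.07°, λ = atan2(p_y, p_x) ≈ 116.48°.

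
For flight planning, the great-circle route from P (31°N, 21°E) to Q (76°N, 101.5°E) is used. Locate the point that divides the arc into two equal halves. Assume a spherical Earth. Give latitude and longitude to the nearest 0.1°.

Write both endpoints as unit vectors p₁, p₂ with components (cos φ cos λ, cos φ sin λ, sin φ).
The central angle between the endpoints is δ = arccos(p₁·p₂) ≈ 1.008 rad (57.7°).
Interpolate at f = 1/2 with slerp weights a = sin((1−f)δ)/sin δ ≈ 0.571, b = sin(fδ)/sin δ ≈ 0.571.
p = a·p₁ + b·p₂ ≈ (0.429, 0.311, 0.848); φ = arcsin(p_z) ≈ 58.00°, λ = atan2(p_y, p_x) ≈ 35.89°.

≈ (58.0°N, 35.9°E)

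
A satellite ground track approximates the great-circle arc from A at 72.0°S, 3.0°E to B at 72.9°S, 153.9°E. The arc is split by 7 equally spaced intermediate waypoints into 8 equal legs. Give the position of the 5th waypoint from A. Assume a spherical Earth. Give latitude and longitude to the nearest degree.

Convert each endpoint to a unit vector on the sphere (x = cos φ cos λ, y = cos φ sin λ, z = sin φ).
The central angle between the endpoints is δ = arccos(p₁·p₂) ≈ 0.592 rad (33.9°).
Interpolate at f = 5/8 with slerp weights a = sin((1−f)δ)/sin δ ≈ 0.395, b = sin(fδ)/sin δ ≈ 0.648.
p = a·p₁ + b·p₂ ≈ (-0.049, 0.090, -0.995); φ = arcsin(p_z) ≈ -84.10°, λ = atan2(p_y, p_x) ≈ 118.68°.

≈ 84°S, 119°E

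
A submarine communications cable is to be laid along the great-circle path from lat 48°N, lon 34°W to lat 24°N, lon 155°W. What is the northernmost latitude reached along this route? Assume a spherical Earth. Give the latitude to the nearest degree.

The great circle lies in the plane with unit normal n̂ = (p₁ × p₂)/|p₁ × p₂|.
Here n̂_z ≈ -0.524; the vertex latitude is φ_max = arccos|n̂_z| ≈ 58.4°.
Check via Clairaut: cos φ_max = |cos φ₁| · sin C = cos(48.0°)·sin(51.5°) ≈ 0.524, again giving ≈ 58.4°.

≈ 58°N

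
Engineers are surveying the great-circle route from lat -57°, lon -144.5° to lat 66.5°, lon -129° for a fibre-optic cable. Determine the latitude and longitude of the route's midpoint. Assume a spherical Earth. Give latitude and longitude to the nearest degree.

≈ lat 5°, lon -138°

Convert each endpoint to a unit vector on the sphere (x = cos φ cos λ, y = cos φ sin λ, z = sin φ).
The central angle between the endpoints is δ = arccos(p₁·p₂) ≈ 2.165 rad (124.0°).
Interpolate at f = 1/2 with slerp weights a = sin((1−f)δ)/sin δ ≈ 1.066, b = sin(fδ)/sin δ ≈ 1.066.
p = a·p₁ + b·p₂ ≈ (-0.740, -0.667, 0.084); φ = arcsin(p_z) ≈ 4.79°, λ = atan2(p_y, p_x) ≈ -137.96°.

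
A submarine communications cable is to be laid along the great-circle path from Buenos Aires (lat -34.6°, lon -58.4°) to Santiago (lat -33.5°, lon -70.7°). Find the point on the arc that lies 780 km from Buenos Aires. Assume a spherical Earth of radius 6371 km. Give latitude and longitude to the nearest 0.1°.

≈ lat -34.0°, lon -66.9°

From cos δ = sin φ₁ sin φ₂ + cos φ₁ cos φ₂ cos Δλ, the central angle is δ ≈ 0.179 rad (10.2°). The total great-circle distance is δ·R ≈ 0.179 × 6371 ≈ 1139 km, so the target fraction is f = 780/1139 ≈ 0.685.
Interpolate at f ≈ 0.685 with slerp weights a = sin((1−f)δ)/sin δ ≈ 0.317, b = sin(fδ)/sin δ ≈ 0.687.
p = a·p₁ + b·p₂ ≈ (0.326, -0.763, -0.559); φ = arcsin(p_z) ≈ -33.98°, λ = atan2(p_y, p_x) ≈ -66.86°.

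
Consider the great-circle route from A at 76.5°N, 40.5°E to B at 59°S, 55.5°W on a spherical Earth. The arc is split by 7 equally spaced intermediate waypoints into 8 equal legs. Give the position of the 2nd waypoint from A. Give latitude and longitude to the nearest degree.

From cos δ = sin φ₁ sin φ₂ + cos φ₁ cos φ₂ cos Δλ, the central angle is δ ≈ 2.579 rad (147.8°).
Interpolate at f = 2/8 with slerp weights a = sin((1−f)δ)/sin δ ≈ 1.753, b = sin(fδ)/sin δ ≈ 1.127.
p = a·p₁ + b·p₂ ≈ (0.640, -0.213, 0.738); φ = arcsin(p_z) ≈ 47.58°, λ = atan2(p_y, p_x) ≈ -18.39°.

≈ 48°N, 18°W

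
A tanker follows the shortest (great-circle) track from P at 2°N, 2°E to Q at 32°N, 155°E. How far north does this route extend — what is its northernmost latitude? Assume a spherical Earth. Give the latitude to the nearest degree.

The great circle lies in the plane with unit normal n̂ = (p₁ × p₂)/|p₁ × p₂|.
Here n̂_z ≈ +0.569; the vertex latitude is φ_max = arccos|n̂_z| ≈ 55.3°.
Check via Clairaut: cos φ_max = |cos φ₁| · sin C = cos(2.0°)·sin(34.7°) ≈ 0.569, again giving ≈ 55.3°.

≈ 55°N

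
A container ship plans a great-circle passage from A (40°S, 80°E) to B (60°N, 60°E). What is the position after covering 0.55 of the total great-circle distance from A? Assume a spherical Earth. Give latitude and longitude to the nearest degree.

≈ (15°N, 71°E)

The haversine formula gives a central angle δ ≈ 1.769 rad (101.3°) between the endpoints.
Interpolate at f = 0.55 with slerp weights a = sin((1−f)δ)/sin δ ≈ 0.729, b = sin(fδ)/sin δ ≈ 0.843.
p = a·p₁ + b·p₂ ≈ (0.308, 0.915, 0.262); φ = arcsin(p_z) ≈ 15.16°, λ = atan2(p_y, p_x) ≈ 71.41°.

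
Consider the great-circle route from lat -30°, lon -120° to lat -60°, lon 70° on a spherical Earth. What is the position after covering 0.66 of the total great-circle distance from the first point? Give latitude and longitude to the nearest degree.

Write both endpoints as unit vectors p₁, p₂ with components (cos φ cos λ, cos φ sin λ, sin φ).
The central angle between the endpoints is δ = arccos(p₁·p₂) ≈ 1.564 rad (89.6°).
Interpolate at f = 0.66 with slerp weights a = sin((1−f)δ)/sin δ ≈ 0.507, b = sin(fδ)/sin δ ≈ 0.859.
p = a·p₁ + b·p₂ ≈ (-0.073, 0.023, -0.997); φ = arcsin(p_z) ≈ -85.62°, λ = atan2(p_y, p_x) ≈ 162.43°.

≈ lat -86°, lon 162°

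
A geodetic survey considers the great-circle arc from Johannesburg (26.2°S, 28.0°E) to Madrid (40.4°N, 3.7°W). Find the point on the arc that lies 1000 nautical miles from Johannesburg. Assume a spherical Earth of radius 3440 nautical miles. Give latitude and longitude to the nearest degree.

≈ (11°S, 21°E)

Convert each endpoint to a unit vector on the sphere (x = cos φ cos λ, y = cos φ sin λ, z = sin φ).
The central angle between the endpoints is δ = arccos(p₁·p₂) ≈ 1.271 rad (72.8°). The total great-circle distance is δ·R ≈ 1.271 × 3440 ≈ 4373 nmi, so the target fraction is f = 1000/4373 ≈ 0.229.
Interpolate at f ≈ 0.229 with slerp weights a = sin((1−f)δ)/sin δ ≈ 0.869, b = sin(fδ)/sin δ ≈ 0.300.
p = a·p₁ + b·p₂ ≈ (0.917, 0.352, -0.189); φ = arcsin(p_z) ≈ -10.92°, λ = atan2(p_y, p_x) ≈ 20.98°.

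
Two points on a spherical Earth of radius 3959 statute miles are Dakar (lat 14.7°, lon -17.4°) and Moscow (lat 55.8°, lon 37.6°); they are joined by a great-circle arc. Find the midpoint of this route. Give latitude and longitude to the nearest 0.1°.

Convert each endpoint to a unit vector on the sphere (x = cos φ cos λ, y = cos φ sin λ, z = sin φ).
The central angle between the endpoints is δ = arccos(p₁·p₂) ≈ 1.022 rad (58.6°).
Interpolate at f = 1/2 with slerp weights a = sin((1−f)δ)/sin δ ≈ 0.573, b = sin(fδ)/sin δ ≈ 0.573.
p = a·p₁ + b·p₂ ≈ (0.784, 0.031, 0.620); φ = arcsin(p_z) ≈ 38.28°, λ = atan2(p_y, p_x) ≈ 2.25°.

≈ lat 38.3°, lon 2.2°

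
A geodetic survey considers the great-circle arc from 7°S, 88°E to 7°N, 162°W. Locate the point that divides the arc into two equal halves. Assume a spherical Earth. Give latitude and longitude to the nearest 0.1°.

≈ 0.0°N, 143.0°E

From cos δ = sin φ₁ sin φ₂ + cos φ₁ cos φ₂ cos Δλ, the central angle is δ ≈ 1.930 rad (110.6°).
Interpolate at f = 1/2 with slerp weights a = sin((1−f)δ)/sin δ ≈ 0.878, b = sin(fδ)/sin δ ≈ 0.878.
p = a·p₁ + b·p₂ ≈ (-0.799, 0.602, 0.000); φ = arcsin(p_z) ≈ 0.00°, λ = atan2(p_y, p_x) ≈ 143.00°.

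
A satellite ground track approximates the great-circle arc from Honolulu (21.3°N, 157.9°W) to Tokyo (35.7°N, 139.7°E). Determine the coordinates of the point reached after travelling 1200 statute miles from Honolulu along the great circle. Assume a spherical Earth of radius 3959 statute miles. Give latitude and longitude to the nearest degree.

Write both endpoints as unit vectors p₁, p₂ with components (cos φ cos λ, cos φ sin λ, sin φ).
The central angle between the endpoints is δ = arccos(p₁·p₂) ≈ 0.973 rad (55.8°). The total great-circle distance is δ·R ≈ 0.973 × 3959 ≈ 3854 mi, so the target fraction is f = 1200/3854 ≈ 0.311.
Interpolate at f ≈ 0.311 with slerp weights a = sin((1−f)δ)/sin δ ≈ 0.751, b = sin(fδ)/sin δ ≈ 0.361.
p = a·p₁ + b·p₂ ≈ (-0.872, -0.074, 0.484); φ = arcsin(p_z) ≈ 28.92°, λ = atan2(p_y, p_x) ≈ -175.17°.

≈ 29°N, 175°W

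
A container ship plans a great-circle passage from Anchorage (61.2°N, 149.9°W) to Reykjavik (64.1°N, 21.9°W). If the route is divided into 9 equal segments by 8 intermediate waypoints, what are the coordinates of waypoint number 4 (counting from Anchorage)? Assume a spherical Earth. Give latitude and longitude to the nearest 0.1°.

≈ 76.6°N, 103.3°W

Write both endpoints as unit vectors p₁, p₂ with components (cos φ cos λ, cos φ sin λ, sin φ).
The central angle between the endpoints is δ = arccos(p₁·p₂) ≈ 0.852 rad (48.8°).
Interpolate at f = 4/9 with slerp weights a = sin((1−f)δ)/sin δ ≈ 0.606, b = sin(fδ)/sin δ ≈ 0.491.
p = a·p₁ + b·p₂ ≈ (-0.053, -0.226, 0.973); φ = arcsin(p_z) ≈ 76.55°, λ = atan2(p_y, p_x) ≈ -103.27°.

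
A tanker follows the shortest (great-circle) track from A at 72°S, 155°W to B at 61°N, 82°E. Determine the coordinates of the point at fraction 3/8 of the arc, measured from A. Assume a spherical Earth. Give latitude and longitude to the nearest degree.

Write both endpoints as unit vectors p₁, p₂ with components (cos φ cos λ, cos φ sin λ, sin φ).
The central angle between the endpoints is δ = arccos(p₁·p₂) ≈ 2.722 rad (156.0°).
Interpolate at f = 3/8 with slerp weights a = sin((1−f)δ)/sin δ ≈ 2.436, b = sin(fδ)/sin δ ≈ 2.095.
p = a·p₁ + b·p₂ ≈ (-0.541, 0.687, -0.485); φ = arcsin(p_z) ≈ -28.99°, λ = atan2(p_y, p_x) ≈ 128.19°.

≈ 29°S, 128°E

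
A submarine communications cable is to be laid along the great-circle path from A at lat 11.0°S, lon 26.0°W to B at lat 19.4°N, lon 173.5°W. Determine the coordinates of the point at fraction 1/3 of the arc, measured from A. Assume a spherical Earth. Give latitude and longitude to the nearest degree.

Convert each endpoint to a unit vector on the sphere (x = cos φ cos λ, y = cos φ sin λ, z = sin φ).
The central angle between the endpoints is δ = arccos(p₁·p₂) ≈ 2.576 rad (147.6°).
Interpolate at f = 1/3 with slerp weights a = sin((1−f)δ)/sin δ ≈ 1.846, b = sin(fδ)/sin δ ≈ 1.412.
p = a·p₁ + b·p₂ ≈ (0.305, -0.945, 0.117); φ = arcsin(p_z) ≈ 6.72°, λ = atan2(p_y, p_x) ≈ -72.12°.

≈ lat 7°N, lon 72°W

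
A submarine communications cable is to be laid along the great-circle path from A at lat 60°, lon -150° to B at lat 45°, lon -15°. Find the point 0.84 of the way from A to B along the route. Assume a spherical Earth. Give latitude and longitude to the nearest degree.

Convert each endpoint to a unit vector on the sphere (x = cos φ cos λ, y = cos φ sin λ, z = sin φ).
The central angle between the endpoints is δ = arccos(p₁·p₂) ≈ 1.200 rad (68.8°).
Interpolate at f = 0.84 with slerp weights a = sin((1−f)δ)/sin δ ≈ 0.205, b = sin(fδ)/sin δ ≈ 0.907.
p = a·p₁ + b·p₂ ≈ (0.531, -0.217, 0.819); φ = arcsin(p_z) ≈ 54.98°, λ = atan2(p_y, p_x) ≈ -22.25°.

≈ lat 55°, lon -22°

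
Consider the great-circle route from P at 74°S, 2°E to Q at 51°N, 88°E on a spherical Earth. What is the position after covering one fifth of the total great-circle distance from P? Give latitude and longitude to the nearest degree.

≈ 54°S, 48°E

Write both endpoints as unit vectors p₁, p₂ with components (cos φ cos λ, cos φ sin λ, sin φ).
The central angle between the endpoints is δ = arccos(p₁·p₂) ≈ 2.396 rad (137.3°).
Interpolate at f = 1/5 with slerp weights a = sin((1−f)δ)/sin δ ≈ 1.387, b = sin(fδ)/sin δ ≈ 0.680.
p = a·p₁ + b·p₂ ≈ (0.397, 0.441, -0.805); φ = arcsin(p_z) ≈ -53.60°, λ = atan2(p_y, p_x) ≈ 48.00°.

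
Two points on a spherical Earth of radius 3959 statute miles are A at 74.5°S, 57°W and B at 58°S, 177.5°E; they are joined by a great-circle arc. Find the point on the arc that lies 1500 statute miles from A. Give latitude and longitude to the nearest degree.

≈ 76°S, 153°W

Write both endpoints as unit vectors p₁, p₂ with components (cos φ cos λ, cos φ sin λ, sin φ).
The central angle between the endpoints is δ = arccos(p₁·p₂) ≈ 0.745 rad (42.7°). The total great-circle distance is δ·R ≈ 0.745 × 3959 ≈ 2950 mi, so the target fraction is f = 1500/2950 ≈ 0.508.
Interpolate at f ≈ 0.508 with slerp weights a = sin((1−f)δ)/sin δ ≈ 0.528, b = sin(fδ)/sin δ ≈ 0.545.
p = a·p₁ + b·p₂ ≈ (-0.212, -0.106, -0.972); φ = arcsin(p_z) ≈ -76.30°, λ = atan2(p_y, p_x) ≈ -153.47°.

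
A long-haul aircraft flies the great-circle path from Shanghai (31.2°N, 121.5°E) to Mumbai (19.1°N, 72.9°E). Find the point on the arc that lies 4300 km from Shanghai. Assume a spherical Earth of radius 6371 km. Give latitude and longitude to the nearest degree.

Convert each endpoint to a unit vector on the sphere (x = cos φ cos λ, y = cos φ sin λ, z = sin φ).
The central angle between the endpoints is δ = arccos(p₁·p₂) ≈ 0.790 rad (45.2°). The total great-circle distance is δ·R ≈ 0.790 × 6371 ≈ 5031 km, so the target fraction is f = 4300/5031 ≈ 0.855.
Interpolate at f ≈ 0.855 with slerp weights a = sin((1−f)δ)/sin δ ≈ 0.161, b = sin(fδ)/sin δ ≈ 0.880.
p = a·p₁ + b·p₂ ≈ (0.172, 0.912, 0.371); φ = arcsin(p_z) ≈ 21.81°, λ = atan2(p_y, p_x) ≈ 79.30°.

≈ 22°N, 79°E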